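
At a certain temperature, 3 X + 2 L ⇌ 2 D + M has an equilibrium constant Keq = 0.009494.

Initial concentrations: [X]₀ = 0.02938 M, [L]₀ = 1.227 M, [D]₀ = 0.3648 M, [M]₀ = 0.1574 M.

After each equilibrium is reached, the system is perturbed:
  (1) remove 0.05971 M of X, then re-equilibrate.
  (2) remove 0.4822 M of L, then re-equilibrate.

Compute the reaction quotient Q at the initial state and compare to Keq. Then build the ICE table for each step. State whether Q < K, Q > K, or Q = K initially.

Q₀ = 548.6 vs Keq = 0.009494 ⇒ Q>K, reverse
Step 1:
                    X           L           D           M
  init        0.02938       1.227      0.3648      0.1574
  Δ            0.3329      0.2219     -0.2219      -0.111
  eq           0.3623       1.449      0.1429     0.04643
  solve Keq expr → x = -0.111; check Q = 0.009494
Then remove 0.05971 M of X.
Step 2:
                    X           L           D           M
  init         0.3026       1.449      0.1429     0.04643
  Δ           0.01927     0.01285    -0.01285   -0.006424
  eq           0.3218       1.462        0.13     0.04001
  solve Keq expr → x = -0.006424; check Q = 0.009494
Then remove 0.4822 M of L.
Step 3:
                    X           L           D           M
  init         0.3218      0.9796        0.13     0.04001
  Δ           0.02607     0.01738    -0.01738   -0.008689
  eq           0.3479       0.997      0.1126     0.03132
  solve Keq expr → x = -0.008689; check Q = 0.009494

Q₀ = 548.6; Q > K (proceeds reverse)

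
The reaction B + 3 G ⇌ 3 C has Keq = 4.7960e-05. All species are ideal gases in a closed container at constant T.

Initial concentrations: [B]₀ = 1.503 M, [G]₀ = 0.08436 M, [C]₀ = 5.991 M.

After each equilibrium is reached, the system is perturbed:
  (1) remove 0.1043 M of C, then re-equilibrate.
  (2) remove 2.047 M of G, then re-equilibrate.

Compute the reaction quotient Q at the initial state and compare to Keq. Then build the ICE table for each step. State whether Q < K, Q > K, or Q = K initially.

Q₀ = 2.3830e+05; Q > K (proceeds reverse)

Q₀ = 2.3830e+05 vs Keq = 4.7960e-05 ⇒ Q>K, reverse
Step 1:
                   B          G          C
  init         1.503    0.08436      5.991
  Δ            1.892      5.676     -5.676
  eq           3.395      5.761     0.3146
  solve Keq expr → x = -1.892; check Q = 4.7960e-05
Then remove 0.1043 M of C.
Step 2:
                   B          G          C
  init         3.395      5.761     0.2103
  Δ         -0.03265   -0.09796    0.09796
  eq           3.362      5.663     0.3082
  solve Keq expr → x = 0.03265; check Q = 4.7960e-05
Then remove 2.047 M of G.
Step 3:
                   B          G          C
  init         3.362      3.616     0.3082
  Δ            0.035      0.105     -0.105
  eq           3.397      3.721     0.2032
  solve Keq expr → x = -0.035; check Q = 4.7960e-05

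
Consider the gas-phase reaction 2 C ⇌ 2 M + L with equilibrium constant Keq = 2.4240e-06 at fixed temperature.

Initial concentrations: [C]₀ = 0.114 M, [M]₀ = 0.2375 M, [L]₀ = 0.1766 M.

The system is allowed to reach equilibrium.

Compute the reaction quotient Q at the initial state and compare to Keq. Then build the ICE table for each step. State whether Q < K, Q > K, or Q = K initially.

Q₀ = 0.7665; Q > K (proceeds reverse)

Q₀ = 0.7665 vs Keq = 2.4240e-06 ⇒ Q>K, reverse
Step 1:
                  C         M         L
  init        0.114    0.2375    0.1766
  Δ          0.2353   -0.2353   -0.1176
  eq         0.3493  0.002239   0.05897
  solve Keq expr → x = -0.1176; check Q = 2.4240e-06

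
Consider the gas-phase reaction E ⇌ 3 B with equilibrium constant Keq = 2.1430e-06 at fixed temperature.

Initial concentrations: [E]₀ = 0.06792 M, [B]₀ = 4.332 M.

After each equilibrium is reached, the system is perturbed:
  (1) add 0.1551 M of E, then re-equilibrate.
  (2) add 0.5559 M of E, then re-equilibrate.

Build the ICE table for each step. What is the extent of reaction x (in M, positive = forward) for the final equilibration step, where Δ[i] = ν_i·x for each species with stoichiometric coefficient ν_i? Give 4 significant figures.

x = 5.1350e-04 M

Q₀ = 1197 vs Keq = 2.1430e-06 ⇒ Q>K, reverse
Step 1:
                   E          B
  Initial    0.06792      4.332
  Change       1.439     -4.317
  Equil        1.507    0.01478
  solve Keq expr → x = -1.439; check Q = 2.1430e-06
Then add 0.1551 M of E.
Step 2:
                   E          B
  Initial      1.662    0.01478
  Change  -1.6338e-04 4.9013e-04
  Equil        1.662    0.01527
  solve Keq expr → x = 1.6338e-04; check Q = 2.1430e-06
Then add 0.5559 M of E.
Step 3:
                   E          B
  Initial      2.218    0.01527
  Change  -5.1350e-04   0.001541
  Equil        2.217    0.01681
  solve Keq expr → x = 5.1350e-04; check Q = 2.1430e-06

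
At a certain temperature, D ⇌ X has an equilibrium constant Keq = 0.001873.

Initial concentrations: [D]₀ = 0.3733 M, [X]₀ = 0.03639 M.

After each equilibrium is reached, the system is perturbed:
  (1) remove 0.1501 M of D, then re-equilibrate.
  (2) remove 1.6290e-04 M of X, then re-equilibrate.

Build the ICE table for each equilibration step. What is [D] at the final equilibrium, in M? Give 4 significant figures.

Q₀ = 0.09748 vs Keq = 0.001873 ⇒ Q>K, reverse
Step 1:
                    D           X
  Initial      0.3733     0.03639
  Change      0.03562    -0.03562
  Equil        0.4089  7.6591e-04
  solve Keq expr → x = -0.03562; check Q = 0.001873
Then remove 0.1501 M of D.
Step 2:
                    D           X
  Initial      0.2588  7.6591e-04
  Change   2.8061e-04 -2.8061e-04
  Equil        0.2591  4.8530e-04
  solve Keq expr → x = -2.8061e-04; check Q = 0.001873
Then remove 1.6290e-04 M of X.
Step 3:
                    D           X
  Initial      0.2591  3.2240e-04
  Change  -1.6260e-04  1.6260e-04
  Equil        0.2589  4.8500e-04
  solve Keq expr → x = 1.6260e-04; check Q = 0.001873

[D]_eq = 0.2589 M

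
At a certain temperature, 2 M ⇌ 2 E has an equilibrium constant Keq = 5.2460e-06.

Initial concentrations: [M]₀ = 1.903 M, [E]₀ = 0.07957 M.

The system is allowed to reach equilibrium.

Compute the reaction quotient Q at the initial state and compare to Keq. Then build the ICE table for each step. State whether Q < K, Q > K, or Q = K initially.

Q₀ = 0.001748 vs Keq = 5.2460e-06 ⇒ Q>K, reverse
Step 1:
                    M           E
  Initial       1.903     0.07957
  Change      0.07504    -0.07504
  Equil         1.978    0.004531
  solve Keq expr → x = -0.03752; check Q = 5.2460e-06

Q₀ = 0.001748; Q > K (proceeds reverse)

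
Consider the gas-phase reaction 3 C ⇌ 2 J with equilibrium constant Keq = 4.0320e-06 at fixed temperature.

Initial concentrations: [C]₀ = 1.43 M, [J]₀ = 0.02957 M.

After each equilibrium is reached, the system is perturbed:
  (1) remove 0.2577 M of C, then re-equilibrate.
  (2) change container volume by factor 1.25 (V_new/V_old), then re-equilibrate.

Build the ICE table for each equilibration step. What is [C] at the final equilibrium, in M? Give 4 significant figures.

Q₀ = 2.9902e-04 vs Keq = 4.0320e-06 ⇒ Q>K, reverse
Step 1:
                    C           J
  init           1.43     0.02957
  Δ           0.03899    -0.02599
  eq            1.469    0.003575
  solve Keq expr → x = -0.013; check Q = 4.0320e-06
Then remove 0.2577 M of C.
Step 2:
                    C           J
  init          1.211    0.003575
  Δ          0.001341 -8.9376e-04
  eq            1.213    0.002681
  solve Keq expr → x = -4.4688e-04; check Q = 4.0320e-06
Then change container volume by factor 1.25 (V_new/V_old).
Step 3:
                    C           J
  init         0.9701    0.002145
  Δ        3.3819e-04 -2.2546e-04
  eq           0.9704     0.00192
  solve Keq expr → x = -1.1273e-04; check Q = 4.0320e-06

[C]_eq = 0.9704 M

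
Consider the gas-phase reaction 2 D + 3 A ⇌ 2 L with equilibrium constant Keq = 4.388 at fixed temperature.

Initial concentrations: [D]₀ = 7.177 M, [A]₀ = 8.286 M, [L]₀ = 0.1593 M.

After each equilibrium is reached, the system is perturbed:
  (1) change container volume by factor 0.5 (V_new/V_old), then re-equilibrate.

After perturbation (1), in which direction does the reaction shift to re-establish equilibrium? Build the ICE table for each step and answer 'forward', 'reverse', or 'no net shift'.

Direction: forward

Q₀ = 8.6599e-07 vs Keq = 4.388 ⇒ Q<K, forward
Step 1:
                    D           A           L
  Initial       7.177       8.286      0.1593
  Change       -4.846      -7.269       4.846
  Equil         2.331       1.017       5.005
  solve Keq expr → x = 2.423; check Q = 4.388
Then change container volume by factor 0.5 (V_new/V_old).
Step 2:
                    D           A           L
  Initial       4.662       2.033       10.01
  Change      -0.5857     -0.8786      0.5857
  Equil         4.076       1.155        10.6
  solve Keq expr → x = 0.2929; check Q = 4.388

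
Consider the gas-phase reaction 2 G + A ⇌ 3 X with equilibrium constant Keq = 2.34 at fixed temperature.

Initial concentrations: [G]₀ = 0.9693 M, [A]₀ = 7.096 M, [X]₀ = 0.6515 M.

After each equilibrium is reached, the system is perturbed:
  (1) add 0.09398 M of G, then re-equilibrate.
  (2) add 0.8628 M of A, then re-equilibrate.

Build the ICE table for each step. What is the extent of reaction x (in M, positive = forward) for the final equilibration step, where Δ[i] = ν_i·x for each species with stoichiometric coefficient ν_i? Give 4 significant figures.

x = 0.008229 M

Q₀ = 0.04148 vs Keq = 2.34 ⇒ Q<K, forward
Step 1:
                   G          A          X
  init        0.9693      7.096     0.6515
  Δ          -0.5325    -0.2662     0.7987
  eq          0.4368       6.83       1.45
  solve Keq expr → x = 0.2662; check Q = 2.34
Then add 0.09398 M of G.
Step 2:
                   G          A          X
  init        0.5308       6.83       1.45
  Δ         -0.05513   -0.02756    0.08269
  eq          0.4757      6.802      1.533
  solve Keq expr → x = 0.02756; check Q = 2.34
Then add 0.8628 M of A.
Step 3:
                   G          A          X
  init        0.4757      7.665      1.533
  Δ         -0.01646  -0.008229    0.02469
  eq          0.4592      7.657      1.558
  solve Keq expr → x = 0.008229; check Q = 2.34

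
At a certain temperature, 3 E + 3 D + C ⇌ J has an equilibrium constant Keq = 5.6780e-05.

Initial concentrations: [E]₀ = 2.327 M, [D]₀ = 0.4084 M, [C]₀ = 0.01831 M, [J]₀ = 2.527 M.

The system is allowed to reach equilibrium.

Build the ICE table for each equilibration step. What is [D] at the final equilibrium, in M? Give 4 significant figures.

Q₀ = 160.8 vs Keq = 5.6780e-05 ⇒ Q>K, reverse
Step 1:
                    E           D           C           J
  init          2.327      0.4084     0.01831       2.527
  Δ             3.804       3.804       1.268      -1.268
  eq            6.131       4.213       1.286       1.259
  solve Keq expr → x = -1.268; check Q = 5.6780e-05

[D]_eq = 4.213 M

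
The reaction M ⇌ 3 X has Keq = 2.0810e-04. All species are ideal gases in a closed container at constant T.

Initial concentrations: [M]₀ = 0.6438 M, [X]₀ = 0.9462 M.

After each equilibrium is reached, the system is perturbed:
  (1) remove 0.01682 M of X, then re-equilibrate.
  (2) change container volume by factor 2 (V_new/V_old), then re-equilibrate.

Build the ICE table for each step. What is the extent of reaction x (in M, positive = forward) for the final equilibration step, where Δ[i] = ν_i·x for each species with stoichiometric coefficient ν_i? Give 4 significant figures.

Q₀ = 1.316 vs Keq = 2.0810e-04 ⇒ Q>K, reverse
Step 1:
                  M         X
  Initial    0.6438    0.9462
  Change     0.2961   -0.8882
  Equil      0.9399   0.05805
  solve Keq expr → x = -0.2961; check Q = 2.0810e-04
Then remove 0.01682 M of X.
Step 2:
                  M         X
  Initial    0.9399   0.04123
  Change  -0.005568   0.01671
  Equil      0.9343   0.05793
  solve Keq expr → x = 0.005568; check Q = 2.0810e-04
Then change container volume by factor 2 (V_new/V_old).
Step 3:
                  M         X
  Initial    0.4671   0.02897
  Change   -0.00561   0.01683
  Equil      0.4615    0.0458
  solve Keq expr → x = 0.00561; check Q = 2.0810e-04

x = 0.00561 M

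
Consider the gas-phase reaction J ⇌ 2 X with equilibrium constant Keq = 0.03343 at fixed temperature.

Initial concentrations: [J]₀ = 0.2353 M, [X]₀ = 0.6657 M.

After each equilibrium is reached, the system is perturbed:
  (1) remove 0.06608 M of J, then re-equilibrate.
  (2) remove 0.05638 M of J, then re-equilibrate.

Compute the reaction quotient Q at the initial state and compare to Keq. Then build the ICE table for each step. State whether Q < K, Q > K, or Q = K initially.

Q₀ = 1.883; Q > K (proceeds reverse)

Q₀ = 1.883 vs Keq = 0.03343 ⇒ Q>K, reverse
Step 1:
                  J         X
  init       0.2353    0.6657
  Δ           0.268    -0.536
  eq         0.5033    0.1297
  solve Keq expr → x = -0.268; check Q = 0.03343
Then remove 0.06608 M of J.
Step 2:
                  J         X
  init       0.4372    0.1297
  Δ        0.004123 -0.008246
  eq         0.4413    0.1215
  solve Keq expr → x = -0.004123; check Q = 0.03343
Then remove 0.05638 M of J.
Step 3:
                  J         X
  init        0.385    0.1215
  Δ        0.003737 -0.007474
  eq         0.3887     0.114
  solve Keq expr → x = -0.003737; check Q = 0.03343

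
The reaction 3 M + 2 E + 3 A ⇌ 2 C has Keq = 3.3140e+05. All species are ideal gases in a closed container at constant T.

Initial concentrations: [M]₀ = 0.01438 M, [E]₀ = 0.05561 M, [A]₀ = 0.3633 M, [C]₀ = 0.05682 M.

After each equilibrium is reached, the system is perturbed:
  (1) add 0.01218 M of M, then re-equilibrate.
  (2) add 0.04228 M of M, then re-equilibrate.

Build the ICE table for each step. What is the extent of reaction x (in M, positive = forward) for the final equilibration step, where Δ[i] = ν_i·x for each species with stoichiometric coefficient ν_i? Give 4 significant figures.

x = 0.007764 M

Q₀ = 7.3219e+06 vs Keq = 3.3140e+05 ⇒ Q>K, reverse
Step 1:
                  M         E         A         C
  I         0.01438   0.05561    0.3633   0.05682
  C         0.01571   0.01048   0.01571  -0.01048
  E         0.03009   0.06609     0.379   0.04634
  solve Keq expr → x = -0.005238; check Q = 3.3140e+05
Then add 0.01218 M of M.
Step 2:
                  M         E         A         C
  I         0.04227   0.06609     0.379   0.04634
  C        -0.00758 -0.005053  -0.00758  0.005053
  E         0.03469   0.06103    0.3714    0.0514
  solve Keq expr → x = 0.002527; check Q = 3.3140e+05
Then add 0.04228 M of M.
Step 3:
                  M         E         A         C
  I         0.07697   0.06103    0.3714    0.0514
  C        -0.02329  -0.01553  -0.02329   0.01553
  E         0.05368    0.0455    0.3481   0.06693
  solve Keq expr → x = 0.007764; check Q = 3.3140e+05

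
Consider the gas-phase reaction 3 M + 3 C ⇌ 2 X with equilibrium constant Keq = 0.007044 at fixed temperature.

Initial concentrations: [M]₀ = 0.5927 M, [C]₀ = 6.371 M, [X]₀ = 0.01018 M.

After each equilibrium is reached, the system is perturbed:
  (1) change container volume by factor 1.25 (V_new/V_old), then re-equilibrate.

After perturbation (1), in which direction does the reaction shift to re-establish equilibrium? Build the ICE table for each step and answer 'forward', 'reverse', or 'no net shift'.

Direction: reverse

Q₀ = 1.9247e-06 vs Keq = 0.007044 ⇒ Q<K, forward
Step 1:
                  M         C         X
  init       0.5927     6.371   0.01018
  Δ         -0.2935   -0.2935    0.1956
  eq         0.2992     6.078    0.2058
  solve Keq expr → x = 0.09782; check Q = 0.007044
Then change container volume by factor 1.25 (V_new/V_old).
Step 2:
                  M         C         X
  init       0.2394     4.862    0.1647
  Δ         0.04243   0.04243  -0.02829
  eq         0.2818     4.904    0.1364
  solve Keq expr → x = -0.01414; check Q = 0.007044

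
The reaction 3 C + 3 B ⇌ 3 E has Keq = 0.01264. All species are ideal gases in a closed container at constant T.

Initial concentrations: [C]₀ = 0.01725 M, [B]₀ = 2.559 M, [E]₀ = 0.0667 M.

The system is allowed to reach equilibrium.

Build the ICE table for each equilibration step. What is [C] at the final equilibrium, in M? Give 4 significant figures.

[C]_eq = 0.05233 M

Q₀ = 3.45 vs Keq = 0.01264 ⇒ Q>K, reverse
Step 1:
                    C           B           E
  init        0.01725       2.559      0.0667
  Δ           0.03508     0.03508    -0.03508
  eq          0.05233       2.594     0.03162
  solve Keq expr → x = -0.01169; check Q = 0.01264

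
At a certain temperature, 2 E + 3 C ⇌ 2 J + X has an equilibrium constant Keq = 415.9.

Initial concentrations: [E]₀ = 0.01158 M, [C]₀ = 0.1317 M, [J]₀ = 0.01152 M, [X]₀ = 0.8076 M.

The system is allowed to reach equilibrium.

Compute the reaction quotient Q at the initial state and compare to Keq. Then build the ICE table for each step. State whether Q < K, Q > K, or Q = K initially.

Q₀ = 349.9; Q < K (proceeds forward)

Q₀ = 349.9 vs Keq = 415.9 ⇒ Q<K, forward
Step 1:
                  E         C         J         X
  Initial   0.01158    0.1317   0.01152    0.8076
  Change  -4.5323e-04 -6.7985e-04 4.5323e-04 2.2662e-04
  Equil     0.01113     0.131   0.01197    0.8078
  solve Keq expr → x = 2.2662e-04; check Q = 415.9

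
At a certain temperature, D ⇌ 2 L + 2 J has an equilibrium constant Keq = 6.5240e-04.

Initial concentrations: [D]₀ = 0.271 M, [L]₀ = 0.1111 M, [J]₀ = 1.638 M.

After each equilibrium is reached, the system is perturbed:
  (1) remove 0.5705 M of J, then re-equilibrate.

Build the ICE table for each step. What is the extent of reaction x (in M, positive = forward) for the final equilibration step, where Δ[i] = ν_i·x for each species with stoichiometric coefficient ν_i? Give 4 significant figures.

x = 0.002712 M

Q₀ = 0.1222 vs Keq = 6.5240e-04 ⇒ Q>K, reverse
Step 1:
                  D         L         J
  I           0.271    0.1111     1.638
  C         0.05083   -0.1017   -0.1017
  E          0.3218  0.009432     1.536
  solve Keq expr → x = -0.05083; check Q = 6.5240e-04
Then remove 0.5705 M of J.
Step 2:
                  D         L         J
  I          0.3218  0.009432    0.9658
  C       -0.002712  0.005424  0.005424
  E          0.3191   0.01486    0.9713
  solve Keq expr → x = 0.002712; check Q = 6.5240e-04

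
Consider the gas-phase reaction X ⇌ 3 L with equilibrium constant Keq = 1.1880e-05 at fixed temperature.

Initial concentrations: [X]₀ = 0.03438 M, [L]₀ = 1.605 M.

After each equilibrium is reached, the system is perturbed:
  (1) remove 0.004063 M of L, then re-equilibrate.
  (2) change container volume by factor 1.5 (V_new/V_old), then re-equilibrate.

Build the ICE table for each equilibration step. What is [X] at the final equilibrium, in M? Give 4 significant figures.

Q₀ = 120.3 vs Keq = 1.1880e-05 ⇒ Q>K, reverse
Step 1:
                    X           L
  Initial     0.03438       1.605
  Change       0.5287      -1.586
  Equil        0.5631     0.01884
  solve Keq expr → x = -0.5287; check Q = 1.1880e-05
Then remove 0.004063 M of L.
Step 2:
                    X           L
  Initial      0.5631     0.01478
  Change    -0.001349    0.004048
  Equil        0.5617     0.01883
  solve Keq expr → x = 0.001349; check Q = 1.1880e-05
Then change container volume by factor 1.5 (V_new/V_old).
Step 3:
                    X           L
  Initial      0.3745     0.01255
  Change    -0.001292    0.003877
  Equil        0.3732     0.01643
  solve Keq expr → x = 0.001292; check Q = 1.1880e-05

[X]_eq = 0.3732 M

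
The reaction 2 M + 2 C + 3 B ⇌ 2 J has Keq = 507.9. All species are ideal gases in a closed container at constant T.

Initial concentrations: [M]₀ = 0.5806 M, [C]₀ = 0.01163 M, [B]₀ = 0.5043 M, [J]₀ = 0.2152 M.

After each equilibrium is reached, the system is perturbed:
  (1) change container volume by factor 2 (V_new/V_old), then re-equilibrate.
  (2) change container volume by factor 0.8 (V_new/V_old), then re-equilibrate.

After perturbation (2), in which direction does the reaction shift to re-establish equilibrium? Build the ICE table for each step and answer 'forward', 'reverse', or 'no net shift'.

Direction: forward

Q₀ = 7920 vs Keq = 507.9 ⇒ Q>K, reverse
Step 1:
                  M         C         B         J
  Initial    0.5806   0.01163    0.5043    0.2152
  Change    0.02379   0.02379   0.03568  -0.02379
  Equil      0.6044   0.03542      0.54    0.1914
  solve Keq expr → x = -0.01189; check Q = 507.9
Then change container volume by factor 2 (V_new/V_old).
Step 2:
                  M         C         B         J
  Initial    0.3022   0.01771      0.27   0.09571
  Change    0.03086   0.03086   0.04629  -0.03086
  Equil      0.3331   0.04857    0.3163   0.06485
  solve Keq expr → x = -0.01543; check Q = 507.9
Then change container volume by factor 0.8 (V_new/V_old).
Step 3:
                  M         C         B         J
  Initial    0.4163   0.06071    0.3954   0.08106
  Change    -0.0145   -0.0145  -0.02175    0.0145
  Equil      0.4018   0.04621    0.3736   0.09556
  solve Keq expr → x = 0.007251; check Q = 507.9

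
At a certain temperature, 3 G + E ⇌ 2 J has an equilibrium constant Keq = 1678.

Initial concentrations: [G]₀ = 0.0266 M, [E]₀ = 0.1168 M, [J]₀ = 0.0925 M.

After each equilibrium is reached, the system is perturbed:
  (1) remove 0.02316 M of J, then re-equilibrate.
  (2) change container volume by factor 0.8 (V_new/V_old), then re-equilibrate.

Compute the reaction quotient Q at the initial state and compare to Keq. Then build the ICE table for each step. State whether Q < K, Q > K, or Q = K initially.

Q₀ = 3892; Q > K (proceeds reverse)

Q₀ = 3892 vs Keq = 1678 ⇒ Q>K, reverse
Step 1:
                  G         E         J
  init       0.0266    0.1168    0.0925
  Δ        0.007161  0.002387 -0.004774
  eq        0.03376    0.1192   0.08773
  solve Keq expr → x = -0.002387; check Q = 1678
Then remove 0.02316 M of J.
Step 2:
                  G         E         J
  init      0.03376    0.1192   0.06457
  Δ       -0.005137 -0.001712  0.003425
  eq        0.02862    0.1175   0.06799
  solve Keq expr → x = 0.001712; check Q = 1678
Then change container volume by factor 0.8 (V_new/V_old).
Step 3:
                  G         E         J
  init      0.03578    0.1468   0.08499
  Δ       -0.004176 -0.001392  0.002784
  eq         0.0316    0.1455   0.08777
  solve Keq expr → x = 0.001392; check Q = 1678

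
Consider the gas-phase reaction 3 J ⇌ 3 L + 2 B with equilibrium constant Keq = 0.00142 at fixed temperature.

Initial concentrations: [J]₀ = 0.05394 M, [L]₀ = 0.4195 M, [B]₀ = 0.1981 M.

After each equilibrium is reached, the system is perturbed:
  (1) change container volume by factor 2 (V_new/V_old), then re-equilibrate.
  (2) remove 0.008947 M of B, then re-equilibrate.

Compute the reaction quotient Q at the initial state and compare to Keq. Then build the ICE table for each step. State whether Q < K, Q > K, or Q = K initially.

Q₀ = 18.46 vs Keq = 0.00142 ⇒ Q>K, reverse
Step 1:
                  J         L         B
  init      0.05394    0.4195    0.1981
  Δ          0.2135   -0.2135   -0.1423
  eq         0.2675     0.206   0.05575
  solve Keq expr → x = -0.07117; check Q = 0.00142
Then change container volume by factor 2 (V_new/V_old).
Step 2:
                  J         L         B
  init       0.1337     0.103   0.02788
  Δ         -0.0151    0.0151   0.01007
  eq         0.1186    0.1181   0.03794
  solve Keq expr → x = 0.005033; check Q = 0.00142
Then remove 0.008947 M of B.
Step 3:
                  J         L         B
  init       0.1186    0.1181     0.029
  Δ       -0.005726  0.005726  0.003818
  eq         0.1129    0.1238   0.03281
  solve Keq expr → x = 0.001909; check Q = 0.00142

Q₀ = 18.46; Q > K (proceeds reverse)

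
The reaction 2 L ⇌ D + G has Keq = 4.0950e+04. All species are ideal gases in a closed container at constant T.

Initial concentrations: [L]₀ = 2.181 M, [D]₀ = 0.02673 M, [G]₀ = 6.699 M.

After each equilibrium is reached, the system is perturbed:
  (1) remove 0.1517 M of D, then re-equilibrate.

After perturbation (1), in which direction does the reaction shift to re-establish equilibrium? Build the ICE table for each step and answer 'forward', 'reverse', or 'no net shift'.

Q₀ = 0.03764 vs Keq = 4.0950e+04 ⇒ Q<K, forward
Step 1:
                   L          D          G
  init         2.181    0.02673      6.699
  Δ           -2.166      1.083      1.083
  eq         0.01452       1.11      7.782
  solve Keq expr → x = 1.083; check Q = 4.0950e+04
Then remove 0.1517 M of D.
Step 2:
                   L          D          G
  init       0.01452     0.9583      7.782
  Δ        -0.001025 5.1244e-04 5.1244e-04
  eq          0.0135     0.9588      7.783
  solve Keq expr → x = 5.1244e-04; check Q = 4.0950e+04

Direction: forward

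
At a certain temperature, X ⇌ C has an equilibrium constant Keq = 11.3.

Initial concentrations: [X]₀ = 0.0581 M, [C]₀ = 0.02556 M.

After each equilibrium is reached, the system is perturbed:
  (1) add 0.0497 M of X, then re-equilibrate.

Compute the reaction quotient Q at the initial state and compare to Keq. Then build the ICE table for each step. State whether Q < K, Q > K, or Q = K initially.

Q₀ = 0.4399; Q < K (proceeds forward)

Q₀ = 0.4399 vs Keq = 11.3 ⇒ Q<K, forward
Step 1:
                    X           C
  I            0.0581     0.02556
  C           -0.0513      0.0513
  E          0.006802     0.07686
  solve Keq expr → x = 0.0513; check Q = 11.3
Then add 0.0497 M of X.
Step 2:
                    X           C
  I            0.0565     0.07686
  C          -0.04566     0.04566
  E           0.01084      0.1225
  solve Keq expr → x = 0.04566; check Q = 11.3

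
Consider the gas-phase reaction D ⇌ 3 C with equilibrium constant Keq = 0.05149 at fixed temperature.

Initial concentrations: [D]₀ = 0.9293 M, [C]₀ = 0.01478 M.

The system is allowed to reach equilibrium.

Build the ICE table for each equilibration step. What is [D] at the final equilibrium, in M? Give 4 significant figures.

[D]_eq = 0.8182 M

Q₀ = 3.4743e-06 vs Keq = 0.05149 ⇒ Q<K, forward
Step 1:
                   D          C
  I           0.9293    0.01478
  C          -0.1111     0.3332
  E           0.8182      0.348
  solve Keq expr → x = 0.1111; check Q = 0.05149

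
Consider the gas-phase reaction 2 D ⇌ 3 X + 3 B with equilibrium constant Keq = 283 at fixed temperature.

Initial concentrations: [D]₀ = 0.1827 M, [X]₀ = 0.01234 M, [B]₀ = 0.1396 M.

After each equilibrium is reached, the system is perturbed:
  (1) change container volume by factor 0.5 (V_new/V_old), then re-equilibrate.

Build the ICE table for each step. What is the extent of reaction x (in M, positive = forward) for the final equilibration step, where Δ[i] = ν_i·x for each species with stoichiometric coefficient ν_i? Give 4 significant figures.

Q₀ = 1.5315e-07 vs Keq = 283 ⇒ Q<K, forward
Step 1:
                  D         X         B
  init       0.1827   0.01234    0.1396
  Δ         -0.1804    0.2705    0.2705
  eq       0.002349    0.2829    0.4101
  solve Keq expr → x = 0.09018; check Q = 283
Then change container volume by factor 0.5 (V_new/V_old).
Step 2:
                  D         X         B
  init     0.004698    0.5657    0.8203
  Δ         0.01255  -0.01883  -0.01883
  eq        0.01725    0.5469    0.8014
  solve Keq expr → x = -0.006276; check Q = 283

x = -0.006276 M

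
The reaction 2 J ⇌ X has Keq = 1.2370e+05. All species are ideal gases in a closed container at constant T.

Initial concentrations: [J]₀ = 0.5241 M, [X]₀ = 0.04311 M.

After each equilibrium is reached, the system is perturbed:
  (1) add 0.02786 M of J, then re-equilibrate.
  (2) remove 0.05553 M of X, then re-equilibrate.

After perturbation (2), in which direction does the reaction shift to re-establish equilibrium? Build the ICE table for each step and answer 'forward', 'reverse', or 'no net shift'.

Q₀ = 0.1569 vs Keq = 1.2370e+05 ⇒ Q<K, forward
Step 1:
                    J           X
  init         0.5241     0.04311
  Δ           -0.5225      0.2613
  eq         0.001569      0.3044
  solve Keq expr → x = 0.2613; check Q = 1.2370e+05
Then add 0.02786 M of J.
Step 2:
                    J           X
  init        0.02943      0.3044
  Δ          -0.02782     0.01391
  eq         0.001604      0.3183
  solve Keq expr → x = 0.01391; check Q = 1.2370e+05
Then remove 0.05553 M of X.
Step 3:
                    J           X
  init       0.001604      0.2628
  Δ       -1.4643e-04  7.3213e-05
  eq         0.001458      0.2628
  solve Keq expr → x = 7.3213e-05; check Q = 1.2370e+05

Direction: forward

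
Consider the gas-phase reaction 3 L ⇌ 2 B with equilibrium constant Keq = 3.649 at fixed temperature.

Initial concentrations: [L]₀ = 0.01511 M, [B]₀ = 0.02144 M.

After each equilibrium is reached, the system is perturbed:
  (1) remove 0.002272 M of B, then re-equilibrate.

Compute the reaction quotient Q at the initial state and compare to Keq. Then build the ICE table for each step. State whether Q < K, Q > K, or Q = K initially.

Q₀ = 133.2 vs Keq = 3.649 ⇒ Q>K, reverse
Step 1:
                    L           B
  init        0.01511     0.02144
  Δ           0.01625    -0.01083
  eq          0.03136     0.01061
  solve Keq expr → x = -0.005416; check Q = 3.649
Then remove 0.002272 M of B.
Step 2:
                    L           B
  init        0.03136    0.008336
  Δ         -0.001948    0.001299
  eq          0.02941    0.009635
  solve Keq expr → x = 6.4945e-04; check Q = 3.649

Q₀ = 133.2; Q > K (proceeds reverse)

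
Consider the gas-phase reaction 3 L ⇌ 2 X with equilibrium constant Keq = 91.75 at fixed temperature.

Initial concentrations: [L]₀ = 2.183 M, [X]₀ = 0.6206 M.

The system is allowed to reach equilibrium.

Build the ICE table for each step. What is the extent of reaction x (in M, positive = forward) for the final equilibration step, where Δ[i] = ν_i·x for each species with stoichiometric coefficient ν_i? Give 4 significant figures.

x = 0.6162 M

Q₀ = 0.03702 vs Keq = 91.75 ⇒ Q<K, forward
Step 1:
                    L           X
  init          2.183      0.6206
  Δ            -1.849       1.232
  eq           0.3345       1.853
  solve Keq expr → x = 0.6162; check Q = 91.75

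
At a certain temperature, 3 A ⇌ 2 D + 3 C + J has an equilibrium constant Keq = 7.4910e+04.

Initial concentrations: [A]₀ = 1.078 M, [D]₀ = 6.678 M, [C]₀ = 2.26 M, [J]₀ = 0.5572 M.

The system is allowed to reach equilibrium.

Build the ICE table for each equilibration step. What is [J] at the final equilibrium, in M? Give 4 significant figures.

[J]_eq = 0.8309 M

Q₀ = 229 vs Keq = 7.4910e+04 ⇒ Q<K, forward
Step 1:
                    A           D           C           J
  init          1.078       6.678        2.26      0.5572
  Δ           -0.8212      0.5475      0.8212      0.2737
  eq           0.2568       7.225       3.081      0.8309
  solve Keq expr → x = 0.2737; check Q = 7.4910e+04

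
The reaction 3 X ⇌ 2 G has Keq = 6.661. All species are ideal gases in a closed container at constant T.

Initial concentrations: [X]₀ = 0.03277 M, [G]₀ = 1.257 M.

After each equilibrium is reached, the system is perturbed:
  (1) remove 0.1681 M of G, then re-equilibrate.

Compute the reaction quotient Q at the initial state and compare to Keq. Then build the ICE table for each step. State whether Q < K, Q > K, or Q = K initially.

Q₀ = 4.4899e+04 vs Keq = 6.661 ⇒ Q>K, reverse
Step 1:
                  X         G
  Initial   0.03277     1.257
  Change     0.4769   -0.3179
  Equil      0.5097    0.9391
  solve Keq expr → x = -0.159; check Q = 6.661
Then remove 0.1681 M of G.
Step 2:
                  X         G
  Initial    0.5097     0.771
  Change   -0.05001   0.03334
  Equil      0.4597    0.8043
  solve Keq expr → x = 0.01667; check Q = 6.661

Q₀ = 4.4899e+04; Q > K (proceeds reverse)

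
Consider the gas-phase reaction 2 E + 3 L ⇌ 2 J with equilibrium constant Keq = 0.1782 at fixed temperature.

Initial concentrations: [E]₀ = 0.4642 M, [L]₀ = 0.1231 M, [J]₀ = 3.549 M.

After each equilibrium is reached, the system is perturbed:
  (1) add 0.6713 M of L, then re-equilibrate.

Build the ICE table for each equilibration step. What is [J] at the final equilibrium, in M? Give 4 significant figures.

[J]_eq = 2.464 M

Q₀ = 3.1335e+04 vs Keq = 0.1782 ⇒ Q>K, reverse
Step 1:
                   E          L          J
  I           0.4642     0.1231      3.549
  C            1.306      1.958     -1.306
  E             1.77      2.081      2.243
  solve Keq expr → x = -0.6528; check Q = 0.1782
Then add 0.6713 M of L.
Step 2:
                   E          L          J
  I             1.77      2.753      2.243
  C          -0.2207    -0.3311     0.2207
  E            1.549      2.422      2.464
  solve Keq expr → x = 0.1104; check Q = 0.1782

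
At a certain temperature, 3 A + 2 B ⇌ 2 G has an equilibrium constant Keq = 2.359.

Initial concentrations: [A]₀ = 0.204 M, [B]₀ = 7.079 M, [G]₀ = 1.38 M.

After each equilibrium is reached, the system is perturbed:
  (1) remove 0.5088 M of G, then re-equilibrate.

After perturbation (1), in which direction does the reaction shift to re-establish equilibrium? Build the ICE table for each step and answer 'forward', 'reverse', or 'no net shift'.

Direction: forward

Q₀ = 4.476 vs Keq = 2.359 ⇒ Q>K, reverse
Step 1:
                   A          B          G
  I            0.204      7.079       1.38
  C          0.04426     0.0295    -0.0295
  E           0.2483      7.109       1.35
  solve Keq expr → x = -0.01475; check Q = 2.359
Then remove 0.5088 M of G.
Step 2:
                   A          B          G
  I           0.2483      7.109     0.8417
  C         -0.06065   -0.04043    0.04043
  E           0.1876      7.068     0.8821
  solve Keq expr → x = 0.02022; check Q = 2.359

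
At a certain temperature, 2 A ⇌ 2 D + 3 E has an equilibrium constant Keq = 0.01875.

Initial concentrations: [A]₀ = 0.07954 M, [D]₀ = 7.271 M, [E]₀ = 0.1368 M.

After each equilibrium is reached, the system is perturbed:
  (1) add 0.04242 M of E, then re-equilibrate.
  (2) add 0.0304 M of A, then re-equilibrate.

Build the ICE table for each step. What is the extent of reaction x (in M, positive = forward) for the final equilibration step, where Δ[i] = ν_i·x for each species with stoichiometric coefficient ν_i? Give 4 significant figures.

Q₀ = 21.39 vs Keq = 0.01875 ⇒ Q>K, reverse
Step 1:
                    A           D           E
  init        0.07954       7.271      0.1368
  Δ           0.07737    -0.07737     -0.1161
  eq           0.1569       7.194     0.02074
  solve Keq expr → x = -0.03869; check Q = 0.01875
Then add 0.04242 M of E.
Step 2:
                    A           D           E
  init         0.1569       7.194     0.06316
  Δ           0.02671    -0.02671    -0.04007
  eq           0.1836       7.167     0.02309
  solve Keq expr → x = -0.01336; check Q = 0.01875
Then add 0.0304 M of A.
Step 3:
                    A           D           E
  init          0.214       7.167     0.02309
  Δ         -0.001569    0.001569    0.002354
  eq           0.2125       7.168     0.02544
  solve Keq expr → x = 7.8461e-04; check Q = 0.01875

x = 7.8461e-04 M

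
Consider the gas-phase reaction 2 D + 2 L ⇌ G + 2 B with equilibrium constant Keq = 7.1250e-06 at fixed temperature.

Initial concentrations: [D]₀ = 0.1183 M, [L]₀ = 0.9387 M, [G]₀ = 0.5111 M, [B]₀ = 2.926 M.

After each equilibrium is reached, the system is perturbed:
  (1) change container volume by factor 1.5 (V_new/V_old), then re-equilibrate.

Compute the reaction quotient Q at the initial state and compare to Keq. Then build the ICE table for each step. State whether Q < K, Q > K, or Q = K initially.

Q₀ = 354.8 vs Keq = 7.1250e-06 ⇒ Q>K, reverse
Step 1:
                    D           L           G           B
  init         0.1183      0.9387      0.5111       2.926
  Δ             1.022       1.022     -0.5111      -1.022
  eq             1.14       1.961  9.8313e-06       1.904
  solve Keq expr → x = -0.5111; check Q = 7.1250e-06
Then change container volume by factor 1.5 (V_new/V_old).
Step 2:
                    D           L           G           B
  init         0.7603       1.307  6.5542e-06       1.269
  Δ        4.3692e-06  4.3692e-06 -2.1846e-06 -4.3692e-06
  eq           0.7603       1.307  4.3696e-06       1.269
  solve Keq expr → x = -2.1846e-06; check Q = 7.1250e-06

Q₀ = 354.8; Q > K (proceeds reverse)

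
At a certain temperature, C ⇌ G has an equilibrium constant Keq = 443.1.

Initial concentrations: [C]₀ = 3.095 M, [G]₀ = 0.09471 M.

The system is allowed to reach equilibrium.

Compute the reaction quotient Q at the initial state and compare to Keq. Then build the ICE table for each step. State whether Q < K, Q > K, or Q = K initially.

Q₀ = 0.0306 vs Keq = 443.1 ⇒ Q<K, forward
Step 1:
                    C           G
  Initial       3.095     0.09471
  Change       -3.088       3.088
  Equil      0.007182       3.183
  solve Keq expr → x = 3.088; check Q = 443.1

Q₀ = 0.0306; Q < K (proceeds forward)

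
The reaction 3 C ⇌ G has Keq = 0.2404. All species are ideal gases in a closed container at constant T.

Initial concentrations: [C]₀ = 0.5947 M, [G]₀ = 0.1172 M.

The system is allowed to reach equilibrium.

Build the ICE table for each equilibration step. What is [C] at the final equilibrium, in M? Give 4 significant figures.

Q₀ = 0.5572 vs Keq = 0.2404 ⇒ Q>K, reverse
Step 1:
                  C         G
  init       0.5947    0.1172
  Δ          0.1048  -0.03493
  eq         0.6995   0.08227
  solve Keq expr → x = -0.03493; check Q = 0.2404

[C]_eq = 0.6995 M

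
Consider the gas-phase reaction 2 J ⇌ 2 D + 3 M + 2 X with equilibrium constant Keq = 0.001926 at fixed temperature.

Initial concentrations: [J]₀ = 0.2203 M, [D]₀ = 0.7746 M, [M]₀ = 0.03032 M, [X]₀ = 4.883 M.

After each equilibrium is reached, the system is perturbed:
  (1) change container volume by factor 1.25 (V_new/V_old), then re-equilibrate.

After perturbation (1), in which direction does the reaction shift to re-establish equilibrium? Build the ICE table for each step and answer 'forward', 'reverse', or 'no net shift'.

Q₀ = 0.008217 vs Keq = 0.001926 ⇒ Q>K, reverse
Step 1:
                  J         D         M         X
  Initial    0.2203    0.7746   0.03032     4.883
  Change   0.007379 -0.007379  -0.01107 -0.007379
  Equil      0.2277    0.7672   0.01925     4.876
  solve Keq expr → x = -0.003689; check Q = 0.001926
Then change container volume by factor 1.25 (V_new/V_old).
Step 2:
                  J         D         M         X
  Initial    0.1821    0.6138    0.0154       3.9
  Change  -0.004311  0.004311  0.006466  0.004311
  Equil      0.1778    0.6181   0.02187     3.905
  solve Keq expr → x = 0.002155; check Q = 0.001926

Direction: forward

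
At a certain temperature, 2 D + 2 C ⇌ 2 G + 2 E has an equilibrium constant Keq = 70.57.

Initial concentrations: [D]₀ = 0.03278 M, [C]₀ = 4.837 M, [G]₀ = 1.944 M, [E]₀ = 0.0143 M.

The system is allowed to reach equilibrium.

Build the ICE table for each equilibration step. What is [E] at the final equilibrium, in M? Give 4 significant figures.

Q₀ = 0.03074 vs Keq = 70.57 ⇒ Q<K, forward
Step 1:
                  D         C         G         E
  Initial   0.03278     4.837     1.944    0.0143
  Change   -0.03058  -0.03058   0.03058   0.03058
  Equil    0.002195     4.806     1.975   0.04488
  solve Keq expr → x = 0.01529; check Q = 70.57

[E]_eq = 0.04488 M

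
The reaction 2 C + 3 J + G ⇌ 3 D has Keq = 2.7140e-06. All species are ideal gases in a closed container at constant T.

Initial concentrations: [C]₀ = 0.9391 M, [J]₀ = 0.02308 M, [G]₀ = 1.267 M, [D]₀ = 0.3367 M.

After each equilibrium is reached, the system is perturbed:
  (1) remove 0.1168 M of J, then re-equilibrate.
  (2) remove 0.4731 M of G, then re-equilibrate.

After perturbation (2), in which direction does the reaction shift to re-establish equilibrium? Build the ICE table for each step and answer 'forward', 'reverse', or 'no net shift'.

Direction: reverse

Q₀ = 2779 vs Keq = 2.7140e-06 ⇒ Q>K, reverse
Step 1:
                  C         J         G         D
  init       0.9391   0.02308     1.267    0.3367
  Δ          0.2204    0.3306    0.1102   -0.3306
  eq           1.16    0.3537     1.377  0.006059
  solve Keq expr → x = -0.1102; check Q = 2.7140e-06
Then remove 0.1168 M of J.
Step 2:
                  C         J         G         D
  init         1.16    0.2369     1.377  0.006059
  Δ        0.001309  0.001963 6.5443e-04 -0.001963
  eq          1.161    0.2389     1.378  0.004096
  solve Keq expr → x = -6.5443e-04; check Q = 2.7140e-06
Then remove 0.4731 M of G.
Step 3:
                  C         J         G         D
  init        1.161    0.2389    0.9048  0.004096
  Δ       3.5131e-04 5.2697e-04 1.7566e-04 -5.2697e-04
  eq          1.161    0.2394    0.9049  0.003569
  solve Keq expr → x = -1.7566e-04; check Q = 2.7140e-06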